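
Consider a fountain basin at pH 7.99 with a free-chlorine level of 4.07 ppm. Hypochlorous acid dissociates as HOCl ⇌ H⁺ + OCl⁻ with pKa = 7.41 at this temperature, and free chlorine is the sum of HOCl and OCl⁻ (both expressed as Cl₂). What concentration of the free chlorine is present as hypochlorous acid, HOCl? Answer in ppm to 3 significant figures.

0.848 ppm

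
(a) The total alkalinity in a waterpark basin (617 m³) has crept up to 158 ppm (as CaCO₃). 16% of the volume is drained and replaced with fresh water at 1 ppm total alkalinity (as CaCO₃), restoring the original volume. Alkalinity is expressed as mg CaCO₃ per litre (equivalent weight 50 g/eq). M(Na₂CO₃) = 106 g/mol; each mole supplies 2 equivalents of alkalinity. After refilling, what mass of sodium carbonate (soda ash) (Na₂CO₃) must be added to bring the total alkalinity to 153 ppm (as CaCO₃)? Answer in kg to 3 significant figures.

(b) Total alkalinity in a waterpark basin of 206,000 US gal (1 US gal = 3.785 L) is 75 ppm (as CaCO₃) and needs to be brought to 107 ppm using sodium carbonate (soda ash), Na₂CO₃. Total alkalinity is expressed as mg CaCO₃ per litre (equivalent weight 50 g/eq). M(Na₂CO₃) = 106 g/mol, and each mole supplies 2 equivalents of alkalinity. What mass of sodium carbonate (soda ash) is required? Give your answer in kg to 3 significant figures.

(a) Volume: 617 m³ = 617,000 L.
(a) After draining 16% and refilling: 158 × 0.84 + 1 × 0.16 = 132.88 ppm.
(a) Deficit to target: 153 − 132.88 = 20.12 mg/L.
(a) As CaCO₃: 20.12 mg/L × 617,000 L = 12,410 g; ÷ 50 g/eq ÷ 2 = 124.1 mol Na₂CO₃.
(a) Mass: 124.1 × 106 = 13,160 g.

(b) Volume: 206,000 US gal × 3.785 L/gal = 779,710 L.
(b) Alkalinity to add: (107 − 75) = 32 mg/L as CaCO₃ × 779,710 L = 24,950 g as CaCO₃.
(b) Equivalents: 24,950 g ÷ 50 g/eq = 499 eq.
(b) Each mole of Na₂CO₃ supplies 2 eq, so 499 / 2 = 249.5 mol.
(b) Mass: 249.5 mol × 106 g/mol = 26,450 g.

(a) 13.2 kg; (b) 26.4 kg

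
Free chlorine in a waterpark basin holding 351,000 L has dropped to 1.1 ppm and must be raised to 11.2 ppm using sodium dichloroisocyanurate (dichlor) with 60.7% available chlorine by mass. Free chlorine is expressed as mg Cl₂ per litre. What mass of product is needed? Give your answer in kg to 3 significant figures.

5.84 kg

Chlorine deficit: 11.2 − 1.1 = 10.1 ppm = 10.1 mg/L as Cl₂.
Cl₂ equivalent needed: 10.1 mg/L × 351,000 L = 3,545,000 mg = 3545 g.
Product at 60.7% available chlorine: 3545 / 0.607 = 5840 g.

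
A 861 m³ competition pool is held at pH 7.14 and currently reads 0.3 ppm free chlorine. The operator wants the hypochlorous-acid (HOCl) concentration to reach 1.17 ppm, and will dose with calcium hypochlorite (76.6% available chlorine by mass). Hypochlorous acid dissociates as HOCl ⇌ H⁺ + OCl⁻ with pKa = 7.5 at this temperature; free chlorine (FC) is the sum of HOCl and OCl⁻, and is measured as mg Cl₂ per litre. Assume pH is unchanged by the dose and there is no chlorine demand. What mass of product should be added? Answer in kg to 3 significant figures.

1.55 kg

Volume: 861 m³ = 861,000 L.
[OCl⁻]/[HOCl] = 10^(pH − pKa) = 10^(7.14 − 7.5) = 0.4365; fraction as HOCl = 1/(1 + 0.4365) = 0.6961.
Free chlorine required for 1.17 ppm HOCl: 1.17 / 0.6961 = 1.681 ppm.
FC to add: 1.681 − 0.3 = 1.381 mg/L as Cl₂.
Cl₂ equivalent: 1.381 mg/L × 861,000 L = 1189 g.
Product at 76.6% available Cl: 1189 / 0.766 = 1552 g.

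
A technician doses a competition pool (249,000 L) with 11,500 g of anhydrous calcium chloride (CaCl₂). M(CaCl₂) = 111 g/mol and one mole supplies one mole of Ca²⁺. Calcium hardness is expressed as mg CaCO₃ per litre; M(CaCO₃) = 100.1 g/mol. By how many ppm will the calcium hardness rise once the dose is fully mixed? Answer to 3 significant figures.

41.6 ppm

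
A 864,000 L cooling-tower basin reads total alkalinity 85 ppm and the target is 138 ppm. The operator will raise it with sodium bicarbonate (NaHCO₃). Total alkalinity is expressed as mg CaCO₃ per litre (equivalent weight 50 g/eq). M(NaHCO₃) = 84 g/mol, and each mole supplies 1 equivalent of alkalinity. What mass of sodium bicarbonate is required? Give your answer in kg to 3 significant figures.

Alkalinity to add: (138 − 85) = 53 mg/L as CaCO₃ × 864,000 L = 45,790 g as CaCO₃.
Equivalents: 45,790 g ÷ 50 g/eq = 915.8 eq.
NaHCO₃ supplies 1 eq per mole → 915.8 mol.
Mass: 915.8 mol × 84 g/mol = 76,930 g.

76.9 kg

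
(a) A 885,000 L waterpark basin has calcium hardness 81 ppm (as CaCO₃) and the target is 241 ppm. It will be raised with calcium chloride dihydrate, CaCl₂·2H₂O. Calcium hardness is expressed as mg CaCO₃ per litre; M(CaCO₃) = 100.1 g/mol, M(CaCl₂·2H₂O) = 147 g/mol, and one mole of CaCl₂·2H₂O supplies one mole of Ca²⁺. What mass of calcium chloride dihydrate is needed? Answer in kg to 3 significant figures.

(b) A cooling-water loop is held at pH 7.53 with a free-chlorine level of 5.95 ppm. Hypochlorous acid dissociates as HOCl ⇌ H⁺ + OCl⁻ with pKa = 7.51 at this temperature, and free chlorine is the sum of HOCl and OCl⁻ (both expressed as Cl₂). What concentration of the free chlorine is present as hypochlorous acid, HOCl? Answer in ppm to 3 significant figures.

(a) 208 kg; (b) 2.91 ppm

(a) Hardness to add: (241 − 81) = 160 mg/L as CaCO₃ × 885,000 L = 141,600 g as CaCO₃.
(a) Moles of Ca²⁺ (1 mol Ca²⁺ ≡ 1 mol CaCO₃): 141,600 / 100.1 g/mol = 1415 mol.
(a) Mass of CaCl₂·2H₂O: 1415 × 147 = 207,900 g.

(b) [OCl⁻]/[HOCl] = 10^(pH − pKa) = 10^(7.53 − 7.51) = 10^0.02 = 1.047.
(b) Fraction as HOCl = 1 / (1 + 1.047) = 0.4885.
(b) HOCl = 0.4885 × 5.95 ppm = 2.907 ppm.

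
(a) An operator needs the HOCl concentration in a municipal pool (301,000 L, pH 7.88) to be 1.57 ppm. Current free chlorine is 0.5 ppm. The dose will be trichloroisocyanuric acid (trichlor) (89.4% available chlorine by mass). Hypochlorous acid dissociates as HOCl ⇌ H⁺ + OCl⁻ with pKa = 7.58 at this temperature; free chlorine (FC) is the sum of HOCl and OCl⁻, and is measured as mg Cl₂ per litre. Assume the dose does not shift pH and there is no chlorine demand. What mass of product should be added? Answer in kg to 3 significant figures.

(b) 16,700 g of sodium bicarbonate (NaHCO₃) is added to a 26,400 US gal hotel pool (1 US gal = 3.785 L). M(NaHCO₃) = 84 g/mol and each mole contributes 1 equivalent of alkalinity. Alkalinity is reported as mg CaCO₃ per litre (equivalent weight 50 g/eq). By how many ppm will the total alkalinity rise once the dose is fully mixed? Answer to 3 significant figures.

(a) [OCl⁻]/[HOCl] = 10^(pH − pKa) = 10^(7.88 − 7.58) = 1.995; fraction as HOCl = 1/(1 + 1.995) = 0.3339.
(a) Free chlorine required for 1.57 ppm HOCl: 1.57 / 0.3339 = 4.703 ppm.
(a) FC to add: 4.703 − 0.5 = 4.203 mg/L as Cl₂.
(a) Cl₂ equivalent: 4.203 mg/L × 301,000 L = 1265 g.
(a) Product at 89.4% available Cl: 1265 / 0.894 = 1415 g.

(b) Volume: 26,400 US gal × 3.785 L/gal = 99,924 L.
(b) Moles of NaHCO₃: 16,700 g ÷ 84 g/mol = 198.8 mol → 198.8 eq of alkalinity.
(b) As CaCO₃: 198.8 eq × 50 g/eq = 9940 g.
(b) Rise: 9940 g / 99,924 L × 1000 = 99.48 mg/L.

(a) 1.41 kg; (b) 99.5 ppm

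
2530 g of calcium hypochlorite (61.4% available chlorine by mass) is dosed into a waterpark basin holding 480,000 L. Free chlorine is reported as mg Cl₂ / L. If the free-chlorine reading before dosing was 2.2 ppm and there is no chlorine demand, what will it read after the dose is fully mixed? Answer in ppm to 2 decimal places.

5.44 ppm

Available chlorine delivered: 2530 g × 0.614 = 1553 g as Cl₂.
Concentration rise: 1553 g / 480,000 L = 3.236 mg/L = 3.24 ppm.
Final FC: 2.2 + 3.24 = 5.44 ppm.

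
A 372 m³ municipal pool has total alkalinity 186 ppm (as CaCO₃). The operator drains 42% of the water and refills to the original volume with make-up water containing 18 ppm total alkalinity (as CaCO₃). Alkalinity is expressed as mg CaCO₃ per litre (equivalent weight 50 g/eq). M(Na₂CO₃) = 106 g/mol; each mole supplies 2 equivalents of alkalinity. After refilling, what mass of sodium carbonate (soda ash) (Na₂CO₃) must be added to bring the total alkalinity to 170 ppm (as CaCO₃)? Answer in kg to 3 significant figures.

Volume: 372 m³ = 372,000 L.
After draining 42% and refilling: 186 × 0.58 + 18 × 0.42 = 115.44 ppm.
Deficit to target: 170 − 115.44 = 54.56 mg/L.
As CaCO₃: 54.56 mg/L × 372,000 L = 20,300 g; ÷ 50 g/eq ÷ 2 = 203 mol Na₂CO₃.
Mass: 203 × 106 = 21,510 g.

21.5 kg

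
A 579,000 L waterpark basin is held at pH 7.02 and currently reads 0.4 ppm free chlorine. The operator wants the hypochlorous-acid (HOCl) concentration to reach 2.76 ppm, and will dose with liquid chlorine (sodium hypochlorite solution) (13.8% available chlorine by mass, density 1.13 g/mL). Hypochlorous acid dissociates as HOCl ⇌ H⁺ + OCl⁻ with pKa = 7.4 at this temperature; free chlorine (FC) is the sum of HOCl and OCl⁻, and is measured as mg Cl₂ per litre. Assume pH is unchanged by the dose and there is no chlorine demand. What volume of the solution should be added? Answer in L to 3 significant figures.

[OCl⁻]/[HOCl] = 10^(pH − pKa) = 10^(7.02 − 7.4) = 0.4169; fraction as HOCl = 1/(1 + 0.4169) = 0.7058.
Free chlorine required for 2.76 ppm HOCl: 2.76 / 0.7058 = 3.911 ppm.
FC to add: 3.911 − 0.4 = 3.511 mg/L as Cl₂.
Cl₂ equivalent: 3.511 mg/L × 579,000 L = 2033 g.
Product at 13.8% available Cl: 2033 / 0.138 = 14,730 g.
Volume: 14,730 g ÷ 1.13 g/mL = 13,030 mL.

13.0 L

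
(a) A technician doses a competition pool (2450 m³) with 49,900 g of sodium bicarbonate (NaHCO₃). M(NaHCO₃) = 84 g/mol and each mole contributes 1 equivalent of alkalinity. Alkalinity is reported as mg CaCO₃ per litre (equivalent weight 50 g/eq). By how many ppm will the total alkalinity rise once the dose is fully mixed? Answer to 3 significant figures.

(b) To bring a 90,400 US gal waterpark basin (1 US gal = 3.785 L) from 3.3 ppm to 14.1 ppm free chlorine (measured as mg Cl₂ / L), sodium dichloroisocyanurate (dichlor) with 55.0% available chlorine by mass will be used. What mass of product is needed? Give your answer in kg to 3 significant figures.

(a) 12.1 ppm; (b) 6.72 kg

(a) Volume: 2450 m³ = 2,450,000 L.
(a) Moles of NaHCO₃: 49,900 g ÷ 84 g/mol = 594 mol → 594 eq of alkalinity.
(a) As CaCO₃: 594 eq × 50 g/eq = 29,700 g.
(a) Rise: 29,700 g / 2,450,000 L × 1000 = 12.12 mg/L.

(b) Volume: 90,400 US gal × 3.785 L/gal = 342,164 L.
(b) Chlorine deficit: 14.1 − 3.3 = 10.8 ppm = 10.8 mg/L as Cl₂.
(b) Cl₂ equivalent needed: 10.8 mg/L × 342,164 L = 3,695,000 mg = 3695 g.
(b) Product at 55.0% available chlorine: 3695 / 0.55 = 6719 g.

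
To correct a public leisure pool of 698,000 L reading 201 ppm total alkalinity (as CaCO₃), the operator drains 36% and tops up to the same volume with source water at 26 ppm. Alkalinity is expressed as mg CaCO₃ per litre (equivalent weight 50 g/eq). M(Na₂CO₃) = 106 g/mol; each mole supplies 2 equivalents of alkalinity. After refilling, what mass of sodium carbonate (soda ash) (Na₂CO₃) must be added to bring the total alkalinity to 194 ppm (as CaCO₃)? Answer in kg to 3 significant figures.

After draining 36% and refilling: 201 × 0.64 + 26 × 0.36 = 138 ppm.
Deficit to target: 194 − 138 = 56 mg/L.
As CaCO₃: 56 mg/L × 698,000 L = 39,090 g; ÷ 50 g/eq ÷ 2 = 390.9 mol Na₂CO₃.
Mass: 390.9 × 106 = 41,430 g.

41.4 kg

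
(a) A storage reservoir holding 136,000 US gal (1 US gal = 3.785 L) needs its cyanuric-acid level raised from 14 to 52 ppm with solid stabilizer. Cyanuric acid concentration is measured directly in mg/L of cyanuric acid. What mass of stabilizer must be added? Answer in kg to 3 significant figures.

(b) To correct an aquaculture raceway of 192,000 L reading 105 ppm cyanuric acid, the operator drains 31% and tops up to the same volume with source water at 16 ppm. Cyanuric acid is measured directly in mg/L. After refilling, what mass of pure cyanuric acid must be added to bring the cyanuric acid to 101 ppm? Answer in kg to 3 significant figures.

(a) 19.6 kg; (b) 4.53 kg

(a) Volume: 136,000 US gal × 3.785 L/gal = 514,760 L.
(a) CYA to add: (52 − 14) = 38 mg/L × 514,760 L = 19,560 g cyanuric acid.

(b) After draining 31% and refilling: 105 × 0.69 + 16 × 0.31 = 77.41 ppm.
(b) Deficit to target: 101 − 77.41 = 23.59 mg/L.
(b) Mass: 23.59 mg/L × 192,000 L = 4529 g cyanuric acid.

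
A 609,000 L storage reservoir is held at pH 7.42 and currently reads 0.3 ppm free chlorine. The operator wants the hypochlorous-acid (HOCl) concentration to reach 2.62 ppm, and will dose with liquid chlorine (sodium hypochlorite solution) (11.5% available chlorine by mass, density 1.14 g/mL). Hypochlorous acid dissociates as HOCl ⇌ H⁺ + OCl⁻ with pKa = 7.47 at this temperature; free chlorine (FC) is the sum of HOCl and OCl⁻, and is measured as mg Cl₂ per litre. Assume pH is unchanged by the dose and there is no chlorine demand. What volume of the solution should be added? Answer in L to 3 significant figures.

21.6 L

[OCl⁻]/[HOCl] = 10^(pH − pKa) = 10^(7.42 − 7.47) = 0.8913; fraction as HOCl = 1/(1 + 0.8913) = 0.5288.
Free chlorine required for 2.62 ppm HOCl: 2.62 / 0.5288 = 4.955 ppm.
FC to add: 4.955 − 0.3 = 4.655 mg/L as Cl₂.
Cl₂ equivalent: 4.655 mg/L × 609,000 L = 2835 g.
Product at 11.5% available Cl: 2835 / 0.115 = 24,650 g.
Volume: 24,650 g ÷ 1.14 g/mL = 21,620 mL.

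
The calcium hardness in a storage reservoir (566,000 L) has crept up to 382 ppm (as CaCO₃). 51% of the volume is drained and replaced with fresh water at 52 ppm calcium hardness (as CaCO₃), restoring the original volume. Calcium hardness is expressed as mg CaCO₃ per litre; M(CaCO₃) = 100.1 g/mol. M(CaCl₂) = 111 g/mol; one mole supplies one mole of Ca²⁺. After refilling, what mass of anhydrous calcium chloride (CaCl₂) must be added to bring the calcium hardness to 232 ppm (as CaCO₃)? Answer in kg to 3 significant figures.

11.5 kg

After draining 51% and refilling: 382 × 0.49 + 52 × 0.51 = 213.7 ppm.
Deficit to target: 232 − 213.7 = 18.3 mg/L.
As CaCO₃: 18.3 mg/L × 566,000 L = 10,360 g; ÷ 100.1 = 103.5 mol Ca²⁺.
Mass: 103.5 × 111 = 11,490 g.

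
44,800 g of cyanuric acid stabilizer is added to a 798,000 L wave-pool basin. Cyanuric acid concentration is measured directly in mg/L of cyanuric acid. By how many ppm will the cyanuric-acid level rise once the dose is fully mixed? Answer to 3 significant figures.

Rise: 44,800 g / 798,000 L × 1000 = 56.14 mg/L.

56.1 ppm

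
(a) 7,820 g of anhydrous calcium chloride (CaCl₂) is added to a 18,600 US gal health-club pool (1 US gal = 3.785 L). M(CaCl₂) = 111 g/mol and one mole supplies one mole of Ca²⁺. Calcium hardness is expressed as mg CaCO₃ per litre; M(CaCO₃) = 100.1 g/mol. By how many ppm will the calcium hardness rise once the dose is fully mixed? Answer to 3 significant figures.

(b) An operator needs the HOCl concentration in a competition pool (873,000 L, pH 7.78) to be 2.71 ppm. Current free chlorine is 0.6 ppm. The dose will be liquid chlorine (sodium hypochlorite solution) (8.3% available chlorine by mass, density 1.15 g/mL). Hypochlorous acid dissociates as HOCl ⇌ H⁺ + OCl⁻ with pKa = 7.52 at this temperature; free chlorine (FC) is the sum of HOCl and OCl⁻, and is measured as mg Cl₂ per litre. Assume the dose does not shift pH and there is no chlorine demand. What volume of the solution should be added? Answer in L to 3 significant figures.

(a) 100 ppm; (b) 64.4 L

(a) Volume: 18,600 US gal × 3.785 L/gal = 70,401 L.
(a) Moles of Ca²⁺: 7,820 g ÷ 111 g/mol = 70.45 mol.
(a) As CaCO₃: 70.45 mol × 100.1 g/mol = 7052 g.
(a) Rise: 7052 g / 70,401 L × 1000 = 100.2 mg/L.

(b) [OCl⁻]/[HOCl] = 10^(pH − pKa) = 10^(7.78 − 7.52) = 1.82; fraction as HOCl = 1/(1 + 1.82) = 0.3546.
(b) Free chlorine required for 2.71 ppm HOCl: 2.71 / 0.3546 = 7.641 ppm.
(b) FC to add: 7.641 − 0.6 = 7.041 mg/L as Cl₂.
(b) Cl₂ equivalent: 7.041 mg/L × 873,000 L = 6147 g.
(b) Product at 8.3% available Cl: 6147 / 0.083 = 74,060 g.
(b) Volume: 74,060 g ÷ 1.15 g/mL = 64,400 mL.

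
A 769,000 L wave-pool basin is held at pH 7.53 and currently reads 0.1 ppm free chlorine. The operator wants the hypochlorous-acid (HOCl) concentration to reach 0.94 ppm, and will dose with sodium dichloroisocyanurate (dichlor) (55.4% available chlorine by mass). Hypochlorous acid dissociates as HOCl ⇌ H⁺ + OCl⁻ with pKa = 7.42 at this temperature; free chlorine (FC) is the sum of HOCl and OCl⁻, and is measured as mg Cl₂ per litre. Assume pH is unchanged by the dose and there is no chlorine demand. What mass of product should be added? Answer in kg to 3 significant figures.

2.85 kg

[OCl⁻]/[HOCl] = 10^(pH − pKa) = 10^(7.53 − 7.42) = 1.288; fraction as HOCl = 1/(1 + 1.288) = 0.437.
Free chlorine required for 0.94 ppm HOCl: 0.94 / 0.437 = 2.151 ppm.
FC to add: 2.151 − 0.1 = 2.051 mg/L as Cl₂.
Cl₂ equivalent: 2.051 mg/L × 769,000 L = 1577 g.
Product at 55.4% available Cl: 1577 / 0.554 = 2847 g.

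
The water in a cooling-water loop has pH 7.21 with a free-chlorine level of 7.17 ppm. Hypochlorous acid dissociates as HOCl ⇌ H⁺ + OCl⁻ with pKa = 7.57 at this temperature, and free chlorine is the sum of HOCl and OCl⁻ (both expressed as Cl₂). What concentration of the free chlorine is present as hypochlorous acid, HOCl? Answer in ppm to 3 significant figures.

4.99 ppm

[OCl⁻]/[HOCl] = 10^(pH − pKa) = 10^(7.21 − 7.57) = 10^-0.36 = 0.4365.
Fraction as HOCl = 1 / (1 + 0.4365) = 0.6961.
HOCl = 0.6961 × 7.17 ppm = 4.991 ppm.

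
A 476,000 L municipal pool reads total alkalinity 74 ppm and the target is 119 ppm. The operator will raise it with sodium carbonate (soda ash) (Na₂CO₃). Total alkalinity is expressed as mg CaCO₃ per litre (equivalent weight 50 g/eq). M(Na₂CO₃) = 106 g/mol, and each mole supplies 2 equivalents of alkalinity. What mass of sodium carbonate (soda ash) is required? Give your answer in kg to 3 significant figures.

22.7 kg

Alkalinity to add: (119 − 74) = 45 mg/L as CaCO₃ × 476,000 L = 21,420 g as CaCO₃.
Equivalents: 21,420 g ÷ 50 g/eq = 428.4 eq.
Each mole of Na₂CO₃ supplies 2 eq, so 428.4 / 2 = 214.2 mol.
Mass: 214.2 mol × 106 g/mol = 22,710 g.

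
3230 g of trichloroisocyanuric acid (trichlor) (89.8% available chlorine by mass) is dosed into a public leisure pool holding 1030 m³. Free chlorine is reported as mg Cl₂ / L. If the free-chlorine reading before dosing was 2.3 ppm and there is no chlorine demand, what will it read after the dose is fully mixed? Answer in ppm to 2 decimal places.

Volume: 1030 m³ = 1,030,000 L.
Available chlorine delivered: 3230 g × 0.898 = 2901 g as Cl₂.
Concentration rise: 2901 g / 1,030,000 L = 2.816 mg/L = 2.82 ppm.
Final FC: 2.3 + 2.82 = 5.12 ppm.

5.12 ppm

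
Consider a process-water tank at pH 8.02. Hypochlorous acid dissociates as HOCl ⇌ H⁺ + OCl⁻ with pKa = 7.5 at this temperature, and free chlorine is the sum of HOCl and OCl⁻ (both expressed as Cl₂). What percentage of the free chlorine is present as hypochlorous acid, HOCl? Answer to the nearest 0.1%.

23.2%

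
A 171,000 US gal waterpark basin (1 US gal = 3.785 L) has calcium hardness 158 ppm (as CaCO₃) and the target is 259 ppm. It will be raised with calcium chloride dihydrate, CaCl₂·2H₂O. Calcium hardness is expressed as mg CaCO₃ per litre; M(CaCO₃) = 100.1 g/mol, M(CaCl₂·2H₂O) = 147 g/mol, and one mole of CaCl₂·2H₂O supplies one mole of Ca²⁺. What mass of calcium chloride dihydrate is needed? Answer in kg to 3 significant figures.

Volume: 171,000 US gal × 3.785 L/gal = 647,235 L.
Hardness to add: (259 − 158) = 101 mg/L as CaCO₃ × 647,235 L = 65,370 g as CaCO₃.
Moles of Ca²⁺ (1 mol Ca²⁺ ≡ 1 mol CaCO₃): 65,370 / 100.1 g/mol = 653.1 mol.
Mass of CaCl₂·2H₂O: 653.1 × 147 = 96,000 g.

96.0 kg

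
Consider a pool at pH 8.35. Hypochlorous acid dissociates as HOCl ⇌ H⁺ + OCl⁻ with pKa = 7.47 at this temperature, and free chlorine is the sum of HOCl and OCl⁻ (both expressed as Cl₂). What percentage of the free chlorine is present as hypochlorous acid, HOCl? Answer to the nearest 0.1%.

11.6%

[OCl⁻]/[HOCl] = 10^(pH − pKa) = 10^(8.35 − 7.47) = 10^0.88 = 7.586.
Fraction as HOCl = 1 / (1 + 7.586) = 0.1165.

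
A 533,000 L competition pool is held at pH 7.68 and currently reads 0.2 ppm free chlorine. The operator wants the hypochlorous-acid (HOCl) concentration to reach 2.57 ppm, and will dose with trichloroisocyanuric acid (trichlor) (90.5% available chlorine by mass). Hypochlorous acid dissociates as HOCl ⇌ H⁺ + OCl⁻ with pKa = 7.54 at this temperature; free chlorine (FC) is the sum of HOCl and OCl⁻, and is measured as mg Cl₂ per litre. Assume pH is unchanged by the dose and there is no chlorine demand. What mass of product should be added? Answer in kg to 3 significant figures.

3.49 kg

[OCl⁻]/[HOCl] = 10^(pH − pKa) = 10^(7.68 − 7.54) = 1.38; fraction as HOCl = 1/(1 + 1.38) = 0.4201.
Free chlorine required for 2.57 ppm HOCl: 2.57 / 0.4201 = 6.118 ppm.
FC to add: 6.118 − 0.2 = 5.918 mg/L as Cl₂.
Cl₂ equivalent: 5.918 mg/L × 533,000 L = 3154 g.
Product at 90.5% available Cl: 3154 / 0.905 = 3485 g.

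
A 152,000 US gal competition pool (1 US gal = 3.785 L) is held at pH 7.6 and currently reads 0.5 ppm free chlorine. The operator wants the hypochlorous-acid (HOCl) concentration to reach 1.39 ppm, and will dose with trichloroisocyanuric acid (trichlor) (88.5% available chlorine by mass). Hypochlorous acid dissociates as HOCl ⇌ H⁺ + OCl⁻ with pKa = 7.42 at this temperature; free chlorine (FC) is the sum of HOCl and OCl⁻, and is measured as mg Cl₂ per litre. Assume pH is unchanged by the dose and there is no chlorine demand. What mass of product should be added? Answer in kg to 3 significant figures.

1.95 kg

Volume: 152,000 US gal × 3.785 L/gal = 575,320 L.
[OCl⁻]/[HOCl] = 10^(pH − pKa) = 10^(7.6 − 7.42) = 1.514; fraction as HOCl = 1/(1 + 1.514) = 0.3978.
Free chlorine required for 1.39 ppm HOCl: 1.39 / 0.3978 = 3.494 ppm.
FC to add: 3.494 − 0.5 = 2.994 mg/L as Cl₂.
Cl₂ equivalent: 2.994 mg/L × 575,320 L = 1722 g.
Product at 88.5% available Cl: 1722 / 0.885 = 1946 g.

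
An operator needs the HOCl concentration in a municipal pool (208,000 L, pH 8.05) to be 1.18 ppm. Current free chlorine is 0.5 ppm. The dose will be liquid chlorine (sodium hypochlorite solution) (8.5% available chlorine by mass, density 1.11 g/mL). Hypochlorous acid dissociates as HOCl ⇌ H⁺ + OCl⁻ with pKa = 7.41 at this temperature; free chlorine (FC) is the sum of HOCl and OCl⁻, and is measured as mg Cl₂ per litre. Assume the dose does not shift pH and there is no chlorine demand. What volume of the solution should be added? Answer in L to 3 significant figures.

12.9 L

[OCl⁻]/[HOCl] = 10^(pH − pKa) = 10^(8.05 − 7.41) = 4.365; fraction as HOCl = 1/(1 + 4.365) = 0.1864.
Free chlorine required for 1.18 ppm HOCl: 1.18 / 0.1864 = 6.331 ppm.
FC to add: 6.331 − 0.5 = 5.831 mg/L as Cl₂.
Cl₂ equivalent: 5.831 mg/L × 208,000 L = 1213 g.
Product at 8.5% available Cl: 1213 / 0.085 = 14,270 g.
Volume: 14,270 g ÷ 1.11 g/mL = 12,850 mL.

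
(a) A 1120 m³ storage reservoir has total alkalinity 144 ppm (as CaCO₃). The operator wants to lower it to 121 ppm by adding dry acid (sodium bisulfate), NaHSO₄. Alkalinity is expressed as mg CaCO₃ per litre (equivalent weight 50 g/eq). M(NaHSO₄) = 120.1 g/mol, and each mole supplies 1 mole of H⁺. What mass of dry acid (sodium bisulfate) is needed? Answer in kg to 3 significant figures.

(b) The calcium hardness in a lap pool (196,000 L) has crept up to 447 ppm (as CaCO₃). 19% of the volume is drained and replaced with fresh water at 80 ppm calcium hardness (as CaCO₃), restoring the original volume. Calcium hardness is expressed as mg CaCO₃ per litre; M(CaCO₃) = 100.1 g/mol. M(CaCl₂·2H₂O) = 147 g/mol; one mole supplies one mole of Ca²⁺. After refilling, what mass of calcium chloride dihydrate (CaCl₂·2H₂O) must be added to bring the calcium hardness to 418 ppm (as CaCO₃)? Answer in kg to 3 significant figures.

(a) Volume: 1120 m³ = 1,120,000 L.
(a) Alkalinity to neutralize: (144 − 121) = 23 mg/L as CaCO₃ × 1,120,000 L = 25,760 g as CaCO₃.
(a) Equivalents of H⁺ required: 25,760 ÷ 50 g/eq = 515.2 eq = 515.2 mol NaHSO₄.
(a) Mass of NaHSO₄: 515.2 × 120.1 = 61,880 g.

(b) After draining 19% and refilling: 447 × 0.81 + 80 × 0.19 = 377.27 ppm.
(b) Deficit to target: 418 − 377.27 = 40.73 mg/L.
(b) As CaCO₃: 40.73 mg/L × 196,000 L = 7983 g; ÷ 100.1 = 79.75 mol Ca²⁺.
(b) Mass: 79.75 × 147 = 11,720 g.

(a) 61.9 kg; (b) 11.7 kg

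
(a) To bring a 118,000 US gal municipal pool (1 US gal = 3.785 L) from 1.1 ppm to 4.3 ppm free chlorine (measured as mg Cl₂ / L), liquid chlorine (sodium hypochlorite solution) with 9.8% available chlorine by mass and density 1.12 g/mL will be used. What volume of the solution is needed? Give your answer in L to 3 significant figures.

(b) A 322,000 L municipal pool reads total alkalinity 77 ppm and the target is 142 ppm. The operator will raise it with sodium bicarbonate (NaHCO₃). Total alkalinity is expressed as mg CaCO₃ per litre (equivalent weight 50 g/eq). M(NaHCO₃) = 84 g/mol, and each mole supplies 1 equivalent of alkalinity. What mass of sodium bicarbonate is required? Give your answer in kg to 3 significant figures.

(a) Volume: 118,000 US gal × 3.785 L/gal = 446,630 L.
(a) Chlorine deficit: 4.3 − 1.1 = 3.2 ppm = 3.2 mg/L as Cl₂.
(a) Cl₂ equivalent needed: 3.2 mg/L × 446,630 L = 1,429,000 mg = 1429 g.
(a) Product at 9.8% available chlorine: 1429 / 0.098 = 14,580 g.
(a) Volume at density 1.12 g/mL: 14,580 g ÷ 1.12 g/mL = 13,020 mL.

(b) Alkalinity to add: (142 − 77) = 65 mg/L as CaCO₃ × 322,000 L = 20,930 g as CaCO₃.
(b) Equivalents: 20,930 g ÷ 50 g/eq = 418.6 eq.
(b) NaHCO₃ supplies 1 eq per mole → 418.6 mol.
(b) Mass: 418.6 mol × 84 g/mol = 35,160 g.

(a) 13.0 L; (b) 35.2 kg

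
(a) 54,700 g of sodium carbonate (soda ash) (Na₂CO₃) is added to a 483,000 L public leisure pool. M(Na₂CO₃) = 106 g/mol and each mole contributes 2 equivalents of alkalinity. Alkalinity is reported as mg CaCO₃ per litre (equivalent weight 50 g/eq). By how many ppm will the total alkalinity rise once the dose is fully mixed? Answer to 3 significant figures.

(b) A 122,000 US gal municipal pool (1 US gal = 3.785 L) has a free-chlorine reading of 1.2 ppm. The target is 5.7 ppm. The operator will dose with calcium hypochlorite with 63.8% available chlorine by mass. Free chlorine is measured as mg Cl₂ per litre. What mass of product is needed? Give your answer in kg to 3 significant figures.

(a) 107 ppm; (b) 3.26 kg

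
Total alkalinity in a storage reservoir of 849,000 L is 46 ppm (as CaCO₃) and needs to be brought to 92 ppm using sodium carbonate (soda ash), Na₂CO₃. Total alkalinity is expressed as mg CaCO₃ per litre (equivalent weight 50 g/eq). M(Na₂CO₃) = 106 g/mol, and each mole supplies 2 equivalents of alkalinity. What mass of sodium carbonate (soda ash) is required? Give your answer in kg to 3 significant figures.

41.4 kg

Alkalinity to add: (92 − 46) = 46 mg/L as CaCO₃ × 849,000 L = 39,050 g as CaCO₃.
Equivalents: 39,050 g ÷ 50 g/eq = 781.1 eq.
Each mole of Na₂CO₃ supplies 2 eq, so 781.1 / 2 = 390.5 mol.
Mass: 390.5 mol × 106 g/mol = 41,400 g.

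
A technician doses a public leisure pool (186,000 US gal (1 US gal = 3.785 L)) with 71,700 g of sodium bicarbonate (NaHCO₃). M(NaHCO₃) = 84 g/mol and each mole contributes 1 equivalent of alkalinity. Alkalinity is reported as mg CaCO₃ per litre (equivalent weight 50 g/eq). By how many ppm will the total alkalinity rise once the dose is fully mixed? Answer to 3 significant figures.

60.6 ppm

Volume: 186,000 US gal × 3.785 L/gal = 704,010 L.
Moles of NaHCO₃: 71,700 g ÷ 84 g/mol = 853.6 mol → 853.6 eq of alkalinity.
As CaCO₃: 853.6 eq × 50 g/eq = 42,680 g.
Rise: 42,680 g / 704,010 L × 1000 = 60.62 mg/L.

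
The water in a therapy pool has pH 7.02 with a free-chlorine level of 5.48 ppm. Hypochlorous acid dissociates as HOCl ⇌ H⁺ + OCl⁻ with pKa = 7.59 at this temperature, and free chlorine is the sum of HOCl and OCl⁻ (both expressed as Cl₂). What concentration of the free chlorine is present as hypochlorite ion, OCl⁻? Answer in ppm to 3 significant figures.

[OCl⁻]/[HOCl] = 10^(pH − pKa) = 10^(7.02 − 7.59) = 10^-0.57 = 0.2692.
Fraction as HOCl = 1 / (1 + 0.2692) = 0.7879.
OCl⁻ = (1 − 0.7879) × 5.48 ppm = 1.162 ppm.

1.16 ppm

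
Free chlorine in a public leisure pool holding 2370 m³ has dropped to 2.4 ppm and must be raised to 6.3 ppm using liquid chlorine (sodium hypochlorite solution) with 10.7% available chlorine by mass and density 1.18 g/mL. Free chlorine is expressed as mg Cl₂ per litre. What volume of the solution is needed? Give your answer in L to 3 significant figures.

Volume: 2370 m³ = 2,370,000 L.
Chlorine deficit: 6.3 − 2.4 = 3.9 ppm = 3.9 mg/L as Cl₂.
Cl₂ equivalent needed: 3.9 mg/L × 2,370,000 L = 9,243,000 mg = 9243 g.
Product at 10.7% available chlorine: 9243 / 0.107 = 86,380 g.
Volume at density 1.18 g/mL: 86,380 g ÷ 1.18 g/mL = 73,210 mL.

73.2 L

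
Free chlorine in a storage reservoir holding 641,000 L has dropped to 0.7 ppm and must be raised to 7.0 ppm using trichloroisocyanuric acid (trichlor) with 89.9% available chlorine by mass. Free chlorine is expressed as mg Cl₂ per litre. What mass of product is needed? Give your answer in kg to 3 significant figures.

4.49 kg

Chlorine deficit: 7.0 − 0.7 = 6.3 ppm = 6.3 mg/L as Cl₂.
Cl₂ equivalent needed: 6.3 mg/L × 641,000 L = 4,038,000 mg = 4038 g.
Product at 89.9% available chlorine: 4038 / 0.899 = 4492 g.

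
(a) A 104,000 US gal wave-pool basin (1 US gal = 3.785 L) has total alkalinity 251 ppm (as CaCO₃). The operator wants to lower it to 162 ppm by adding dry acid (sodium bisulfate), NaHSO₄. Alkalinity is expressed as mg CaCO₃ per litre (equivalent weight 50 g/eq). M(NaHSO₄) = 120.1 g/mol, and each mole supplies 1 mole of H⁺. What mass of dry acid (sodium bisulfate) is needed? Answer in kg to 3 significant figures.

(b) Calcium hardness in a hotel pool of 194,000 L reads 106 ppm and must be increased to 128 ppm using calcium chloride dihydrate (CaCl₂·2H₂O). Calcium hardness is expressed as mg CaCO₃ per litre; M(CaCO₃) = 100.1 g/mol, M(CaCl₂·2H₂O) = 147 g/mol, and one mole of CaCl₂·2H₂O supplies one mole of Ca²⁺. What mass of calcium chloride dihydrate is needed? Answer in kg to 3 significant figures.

(a) 84.2 kg; (b) 6.27 kg

(a) Volume: 104,000 US gal × 3.785 L/gal = 393,640 L.
(a) Alkalinity to neutralize: (251 − 162) = 89 mg/L as CaCO₃ × 393,640 L = 35,030 g as CaCO₃.
(a) Equivalents of H⁺ required: 35,030 ÷ 50 g/eq = 700.7 eq = 700.7 mol NaHSO₄.
(a) Mass of NaHSO₄: 700.7 × 120.1 = 84,150 g.

(b) Hardness to add: (128 − 106) = 22 mg/L as CaCO₃ × 194,000 L = 4268 g as CaCO₃.
(b) Moles of Ca²⁺ (1 mol Ca²⁺ ≡ 1 mol CaCO₃): 4268 / 100.1 g/mol = 42.64 mol.
(b) Mass of CaCl₂·2H₂O: 42.64 × 147 = 6268 g.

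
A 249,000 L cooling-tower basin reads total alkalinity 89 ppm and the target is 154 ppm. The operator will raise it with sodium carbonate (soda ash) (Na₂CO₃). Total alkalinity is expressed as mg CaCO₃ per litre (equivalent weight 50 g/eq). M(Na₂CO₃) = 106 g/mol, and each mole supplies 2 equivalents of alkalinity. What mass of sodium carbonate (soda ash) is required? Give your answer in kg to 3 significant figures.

Alkalinity to add: (154 − 89) = 65 mg/L as CaCO₃ × 249,000 L = 16,180 g as CaCO₃.
Equivalents: 16,180 g ÷ 50 g/eq = 323.7 eq.
Each mole of Na₂CO₃ supplies 2 eq, so 323.7 / 2 = 161.8 mol.
Mass: 161.8 mol × 106 g/mol = 17,160 g.

17.2 kg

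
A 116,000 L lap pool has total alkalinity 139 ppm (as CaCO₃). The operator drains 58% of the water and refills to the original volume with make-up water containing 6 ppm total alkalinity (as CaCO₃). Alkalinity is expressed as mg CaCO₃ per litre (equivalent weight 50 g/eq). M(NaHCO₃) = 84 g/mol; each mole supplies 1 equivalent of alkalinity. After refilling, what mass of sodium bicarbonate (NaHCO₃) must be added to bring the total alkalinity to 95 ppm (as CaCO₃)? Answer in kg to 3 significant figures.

After draining 58% and refilling: 139 × 0.42 + 6 × 0.58 = 61.86 ppm.
Deficit to target: 95 − 61.86 = 33.14 mg/L.
As CaCO₃: 33.14 mg/L × 116,000 L = 3844 g; ÷ 50 g/eq ÷ 1 = 76.88 mol NaHCO₃.
Mass: 76.88 × 84 = 6458 g.

6.46 kg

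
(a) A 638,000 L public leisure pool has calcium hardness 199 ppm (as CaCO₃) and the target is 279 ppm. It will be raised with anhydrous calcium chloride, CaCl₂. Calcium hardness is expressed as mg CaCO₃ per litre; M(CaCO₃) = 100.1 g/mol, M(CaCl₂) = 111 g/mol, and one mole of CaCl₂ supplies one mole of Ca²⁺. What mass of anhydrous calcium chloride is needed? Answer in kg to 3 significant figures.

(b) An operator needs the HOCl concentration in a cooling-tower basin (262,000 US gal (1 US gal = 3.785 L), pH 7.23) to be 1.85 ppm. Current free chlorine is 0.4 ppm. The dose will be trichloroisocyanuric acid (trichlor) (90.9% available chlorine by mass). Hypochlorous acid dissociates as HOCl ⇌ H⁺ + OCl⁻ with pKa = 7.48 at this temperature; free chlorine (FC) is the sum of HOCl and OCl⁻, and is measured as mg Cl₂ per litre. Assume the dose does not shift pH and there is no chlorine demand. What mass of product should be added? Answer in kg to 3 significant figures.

(a) 56.6 kg; (b) 2.72 kg

(a) Hardness to add: (279 − 199) = 80 mg/L as CaCO₃ × 638,000 L = 51,040 g as CaCO₃.
(a) Moles of Ca²⁺ (1 mol Ca²⁺ ≡ 1 mol CaCO₃): 51,040 / 100.1 g/mol = 509.9 mol.
(a) Mass of CaCl₂: 509.9 × 111 = 56,600 g.

(b) Volume: 262,000 US gal × 3.785 L/gal = 991,670 L.
(b) [OCl⁻]/[HOCl] = 10^(pH − pKa) = 10^(7.23 − 7.48) = 0.5623; fraction as HOCl = 1/(1 + 0.5623) = 0.6401.
(b) Free chlorine required for 1.85 ppm HOCl: 1.85 / 0.6401 = 2.89 ppm.
(b) FC to add: 2.89 − 0.4 = 2.49 mg/L as Cl₂.
(b) Cl₂ equivalent: 2.49 mg/L × 991,670 L = 2470 g.
(b) Product at 90.9% available Cl: 2470 / 0.909 = 2717 g.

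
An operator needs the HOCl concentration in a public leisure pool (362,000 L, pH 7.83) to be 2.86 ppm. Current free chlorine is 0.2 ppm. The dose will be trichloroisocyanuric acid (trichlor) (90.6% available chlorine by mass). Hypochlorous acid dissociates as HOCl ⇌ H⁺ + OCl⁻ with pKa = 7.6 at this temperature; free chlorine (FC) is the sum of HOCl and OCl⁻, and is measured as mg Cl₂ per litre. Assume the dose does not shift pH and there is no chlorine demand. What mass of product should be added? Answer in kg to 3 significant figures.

3.00 kg

[OCl⁻]/[HOCl] = 10^(pH − pKa) = 10^(7.83 − 7.6) = 1.698; fraction as HOCl = 1/(1 + 1.698) = 0.3706.
Free chlorine required for 2.86 ppm HOCl: 2.86 / 0.3706 = 7.717 ppm.
FC to add: 7.717 − 0.2 = 7.517 mg/L as Cl₂.
Cl₂ equivalent: 7.517 mg/L × 362,000 L = 2721 g.
Product at 90.6% available Cl: 2721 / 0.906 = 3003 g.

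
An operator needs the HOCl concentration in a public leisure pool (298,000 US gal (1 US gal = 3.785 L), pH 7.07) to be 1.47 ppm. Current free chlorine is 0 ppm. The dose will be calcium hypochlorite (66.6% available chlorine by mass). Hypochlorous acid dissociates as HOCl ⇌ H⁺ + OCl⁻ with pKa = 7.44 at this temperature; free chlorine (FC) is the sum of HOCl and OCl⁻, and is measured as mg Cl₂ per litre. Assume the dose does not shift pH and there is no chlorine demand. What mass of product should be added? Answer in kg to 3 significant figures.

3.55 kg

Volume: 298,000 US gal × 3.785 L/gal = 1,127,930 L.
[OCl⁻]/[HOCl] = 10^(pH − pKa) = 10^(7.07 − 7.44) = 0.4266; fraction as HOCl = 1/(1 + 0.4266) = 0.701.
Free chlorine required for 1.47 ppm HOCl: 1.47 / 0.701 = 2.097 ppm.
FC to add: 2.097 − 0 = 2.097 mg/L as Cl₂.
Cl₂ equivalent: 2.097 mg/L × 1,127,930 L = 2365 g.
Product at 66.6% available Cl: 2365 / 0.666 = 3552 g.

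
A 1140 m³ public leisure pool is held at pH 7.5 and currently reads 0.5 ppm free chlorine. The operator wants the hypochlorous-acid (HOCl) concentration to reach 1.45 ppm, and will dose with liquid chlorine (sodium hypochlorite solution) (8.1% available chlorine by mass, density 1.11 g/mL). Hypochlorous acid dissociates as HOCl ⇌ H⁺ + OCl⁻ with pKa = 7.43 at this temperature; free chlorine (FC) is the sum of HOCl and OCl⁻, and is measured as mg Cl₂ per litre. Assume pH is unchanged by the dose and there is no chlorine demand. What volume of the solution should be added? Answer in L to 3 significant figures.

33.6 L

Volume: 1140 m³ = 1,140,000 L.
[OCl⁻]/[HOCl] = 10^(pH − pKa) = 10^(7.5 − 7.43) = 1.175; fraction as HOCl = 1/(1 + 1.175) = 0.4598.
Free chlorine required for 1.45 ppm HOCl: 1.45 / 0.4598 = 3.154 ppm.
FC to add: 3.154 − 0.5 = 2.654 mg/L as Cl₂.
Cl₂ equivalent: 2.654 mg/L × 1,140,000 L = 3025 g.
Product at 8.1% available Cl: 3025 / 0.081 = 37,350 g.
Volume: 37,350 g ÷ 1.11 g/mL = 33,650 mL.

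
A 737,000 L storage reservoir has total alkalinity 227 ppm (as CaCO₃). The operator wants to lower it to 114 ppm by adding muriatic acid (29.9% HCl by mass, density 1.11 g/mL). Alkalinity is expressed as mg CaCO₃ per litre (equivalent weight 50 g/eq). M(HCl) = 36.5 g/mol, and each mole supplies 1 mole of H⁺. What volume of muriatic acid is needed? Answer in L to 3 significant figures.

183 L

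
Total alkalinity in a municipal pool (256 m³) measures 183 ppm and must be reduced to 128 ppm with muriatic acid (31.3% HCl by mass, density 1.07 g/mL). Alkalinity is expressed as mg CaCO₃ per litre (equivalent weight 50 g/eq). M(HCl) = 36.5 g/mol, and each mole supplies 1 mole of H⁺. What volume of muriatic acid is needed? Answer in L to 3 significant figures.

30.7 L

Volume: 256 m³ = 256,000 L.
Alkalinity to neutralize: (183 − 128) = 55 mg/L as CaCO₃ × 256,000 L = 14,080 g as CaCO₃.
Equivalents of H⁺ required: 14,080 ÷ 50 g/eq = 281.6 eq = 281.6 mol HCl.
Mass of HCl: 281.6 × 36.5 = 10,280 g.
Mass of 31.3% solution: 10,280 / 0.313 = 32,840 g.
Volume: 32,840 g ÷ 1.07 g/mL = 30,690 mL.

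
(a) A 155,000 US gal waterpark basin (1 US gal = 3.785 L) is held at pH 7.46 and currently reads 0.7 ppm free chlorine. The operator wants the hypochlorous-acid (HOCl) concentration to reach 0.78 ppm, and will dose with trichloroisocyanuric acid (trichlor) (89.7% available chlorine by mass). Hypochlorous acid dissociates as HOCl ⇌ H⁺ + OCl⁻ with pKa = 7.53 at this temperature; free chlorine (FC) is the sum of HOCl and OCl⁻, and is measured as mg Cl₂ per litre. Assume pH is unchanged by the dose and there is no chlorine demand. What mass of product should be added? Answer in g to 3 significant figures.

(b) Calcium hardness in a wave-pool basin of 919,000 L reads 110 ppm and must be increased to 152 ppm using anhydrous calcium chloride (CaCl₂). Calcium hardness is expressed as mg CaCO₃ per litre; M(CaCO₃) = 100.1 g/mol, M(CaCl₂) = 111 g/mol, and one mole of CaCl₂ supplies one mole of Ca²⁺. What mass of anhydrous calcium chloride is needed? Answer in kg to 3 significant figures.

(a) 487 g; (b) 42.8 kg

(a) Volume: 155,000 US gal × 3.785 L/gal = 586,675 L.
(a) [OCl⁻]/[HOCl] = 10^(pH − pKa) = 10^(7.46 − 7.53) = 0.8511; fraction as HOCl = 1/(1 + 0.8511) = 0.5402.
(a) Free chlorine required for 0.78 ppm HOCl: 0.78 / 0.5402 = 1.444 ppm.
(a) FC to add: 1.444 − 0.7 = 0.7439 mg/L as Cl₂.
(a) Cl₂ equivalent: 0.7439 mg/L × 586,675 L = 436.4 g.
(a) Product at 89.7% available Cl: 436.4 / 0.897 = 486.5 g.

(b) Hardness to add: (152 − 110) = 42 mg/L as CaCO₃ × 919,000 L = 38,600 g as CaCO₃.
(b) Moles of Ca²⁺ (1 mol Ca²⁺ ≡ 1 mol CaCO₃): 38,600 / 100.1 g/mol = 385.6 mol.
(b) Mass of CaCl₂: 385.6 × 111 = 42,800 g.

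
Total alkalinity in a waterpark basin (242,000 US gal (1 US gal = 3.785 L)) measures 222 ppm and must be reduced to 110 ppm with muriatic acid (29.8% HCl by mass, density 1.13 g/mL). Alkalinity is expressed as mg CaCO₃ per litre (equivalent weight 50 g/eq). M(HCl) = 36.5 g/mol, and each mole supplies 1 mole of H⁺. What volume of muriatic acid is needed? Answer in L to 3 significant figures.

Volume: 242,000 US gal × 3.785 L/gal = 915,970 L.
Alkalinity to neutralize: (222 − 110) = 112 mg/L as CaCO₃ × 915,970 L = 102,600 g as CaCO₃.
Equivalents of H⁺ required: 102,600 ÷ 50 g/eq = 2052 eq = 2052 mol HCl.
Mass of HCl: 2052 × 36.5 = 74,890 g.
Mass of 29.8% solution: 74,890 / 0.298 = 251,300 g.
Volume: 251,300 g ÷ 1.13 g/mL = 222,400 mL.

222 L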